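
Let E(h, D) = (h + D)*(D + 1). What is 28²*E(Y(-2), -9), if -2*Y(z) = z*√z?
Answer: 56448 - 6272*I*√2 ≈ 56448.0 - 8870.0*I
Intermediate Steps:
Y(z) = -z^(3/2)/2 (Y(z) = -z*√z/2 = -z^(3/2)/2)
E(h, D) = (1 + D)*(D + h) (E(h, D) = (D + h)*(1 + D) = (1 + D)*(D + h))
28²*E(Y(-2), -9) = 28²*(-9 - (-1)*I*√2 + (-9)² - (-9)*(-2)^(3/2)/2) = 784*(-9 - (-1)*I*√2 + 81 - (-9)*(-2*I*√2)/2) = 784*(-9 + I*√2 + 81 - 9*I*√2) = 784*(72 - 8*I*√2) = 56448 - 6272*I*√2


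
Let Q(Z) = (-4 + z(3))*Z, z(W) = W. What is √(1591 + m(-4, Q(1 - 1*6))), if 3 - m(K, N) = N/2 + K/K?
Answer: √6362/2 ≈ 39.881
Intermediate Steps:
Q(Z) = -Z (Q(Z) = (-4 + 3)*Z = -Z)
m(K, N) = 2 - N/2 (m(K, N) = 3 - (N/2 + K/K) = 3 - (N*(½) + 1) = 3 - (N/2 + 1) = 3 - (1 + N/2) = 3 + (-1 - N/2) = 2 - N/2)
√(1591 + m(-4, Q(1 - 1*6))) = √(1591 + (2 - (-1)*(1 - 1*6)/2)) = √(1591 + (2 - (-1)*(1 - 6)/2)) = √(1591 + (2 - (-1)*(-5)/2)) = √(1591 + (2 - ½*5)) = √(1591 + (2 - 5/2)) = √(1591 - ½) = √(3181/2) = √6362/2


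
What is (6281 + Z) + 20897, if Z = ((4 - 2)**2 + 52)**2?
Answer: 30314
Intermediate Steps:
Z = 3136 (Z = (2**2 + 52)**2 = (4 + 52)**2 = 56**2 = 3136)
(6281 + Z) + 20897 = (6281 + 3136) + 20897 = 9417 + 20897 = 30314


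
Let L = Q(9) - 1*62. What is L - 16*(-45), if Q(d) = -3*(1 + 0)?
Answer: 655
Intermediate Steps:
Q(d) = -3 (Q(d) = -3*1 = -3)
L = -65 (L = -3 - 1*62 = -3 - 62 = -65)
L - 16*(-45) = -65 - 16*(-45) = -65 + 720 = 655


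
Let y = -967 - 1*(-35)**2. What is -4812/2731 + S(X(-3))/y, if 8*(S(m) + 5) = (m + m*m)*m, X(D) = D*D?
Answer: -43243051/23945408 ≈ -1.8059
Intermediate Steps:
X(D) = D**2
S(m) = -5 + m*(m + m**2)/8 (S(m) = -5 + ((m + m*m)*m)/8 = -5 + ((m + m**2)*m)/8 = -5 + (m*(m + m**2))/8 = -5 + m*(m + m**2)/8)
y = -2192 (y = -967 - 1*1225 = -967 - 1225 = -2192)
-4812/2731 + S(X(-3))/y = -4812/2731 + (-5 + ((-3)**2)**2/8 + ((-3)**2)**3/8)/(-2192) = -4812*1/2731 + (-5 + (1/8)*9**2 + (1/8)*9**3)*(-1/2192) = -4812/2731 + (-5 + (1/8)*81 + (1/8)*729)*(-1/2192) = -4812/2731 + (-5 + 81/8 + 729/8)*(-1/2192) = -4812/2731 + (385/4)*(-1/2192) = -4812/2731 - 385/8768 = -43243051/23945408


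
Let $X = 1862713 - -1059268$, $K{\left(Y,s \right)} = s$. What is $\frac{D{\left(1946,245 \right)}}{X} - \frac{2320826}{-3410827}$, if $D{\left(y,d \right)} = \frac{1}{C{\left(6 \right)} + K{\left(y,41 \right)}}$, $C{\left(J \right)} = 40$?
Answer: $\frac{549294170991613}{807276106751247} \approx 0.68043$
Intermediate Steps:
$D{\left(y,d \right)} = \frac{1}{81}$ ($D{\left(y,d \right)} = \frac{1}{40 + 41} = \frac{1}{81}$)
$X = 2921981$ ($X = 1862713 + 1059268 = 2921981$)
$\frac{D{\left(1946,245 \right)}}{X} - \frac{2320826}{-3410827} = \frac{1}{81 \cdot 2921981} - \frac{2320826}{-3410827} = \frac{1}{81} \cdot \frac{1}{2921981} - - \frac{2320826}{3410827} = \frac{1}{236680461} + \frac{2320826}{3410827} = \frac{549294170991613}{807276106751247}$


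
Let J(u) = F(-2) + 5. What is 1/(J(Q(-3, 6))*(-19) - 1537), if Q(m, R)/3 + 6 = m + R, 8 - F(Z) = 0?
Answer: -1/1784 ≈ -0.00056054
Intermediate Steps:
F(Z) = 8 (F(Z) = 8 - 1*0 = 8 + 0 = 8)
Q(m, R) = -18 + 3*R + 3*m (Q(m, R) = -18 + 3*(m + R) = -18 + 3*(R + m) = -18 + (3*R + 3*m) = -18 + 3*R + 3*m)
J(u) = 13 (J(u) = 8 + 5 = 13)
1/(J(Q(-3, 6))*(-19) - 1537) = 1/(13*(-19) - 1537) = 1/(-247 - 1537) = 1/(-1784) = -1/1784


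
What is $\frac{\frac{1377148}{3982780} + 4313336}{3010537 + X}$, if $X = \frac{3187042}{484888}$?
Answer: $\frac{1041240595479460308}{726746057136289555} \approx 1.4327$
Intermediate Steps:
$X = \frac{1593521}{242444}$ ($X = 3187042 \cdot \frac{1}{484888} = \frac{1593521}{242444} \approx 6.5727$)
$\frac{\frac{1377148}{3982780} + 4313336}{3010537 + X} = \frac{\frac{1377148}{3982780} + 4313336}{3010537 + \frac{1593521}{242444}} = \frac{1377148 \cdot \frac{1}{3982780} + 4313336}{\frac{729888225949}{242444}} = \left(\frac{344287}{995695} + 4313336\right) \frac{242444}{729888225949} = \frac{4294767432807}{995695} \cdot \frac{242444}{729888225949} = \frac{1041240595479460308}{726746057136289555}$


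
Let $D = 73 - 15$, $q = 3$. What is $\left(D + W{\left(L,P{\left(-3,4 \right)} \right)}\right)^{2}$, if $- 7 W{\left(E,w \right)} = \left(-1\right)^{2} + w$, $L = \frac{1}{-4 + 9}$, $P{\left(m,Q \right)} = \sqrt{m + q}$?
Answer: $\frac{164025}{49} \approx 3347.4$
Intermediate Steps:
$P{\left(m,Q \right)} = \sqrt{3 + m}$ ($P{\left(m,Q \right)} = \sqrt{m + 3} = \sqrt{3 + m}$)
$L = \frac{1}{5} \approx 0.2$
$W{\left(E,w \right)} = - \frac{1}{7} - \frac{w}{7}$ ($W{\left(E,w \right)} = - \frac{\left(-1\right)^{2} + w}{7} = - \frac{1 + w}{7} = - \frac{1}{7} - \frac{w}{7}$)
$D = 58$ ($D = 73 - 15 = 58$)
$\left(D + W{\left(L,P{\left(-3,4 \right)} \right)}\right)^{2} = \left(58 - \left(\frac{1}{7} + \frac{\sqrt{3 - 3}}{7}\right)\right)^{2} = \left(58 - \left(\frac{1}{7} + \frac{\sqrt{0}}{7}\right)\right)^{2} = \left(58 - \frac{1}{7}\right)^{2} = \left(\frac{405}{7}\right)^{2} = \frac{164025}{49}$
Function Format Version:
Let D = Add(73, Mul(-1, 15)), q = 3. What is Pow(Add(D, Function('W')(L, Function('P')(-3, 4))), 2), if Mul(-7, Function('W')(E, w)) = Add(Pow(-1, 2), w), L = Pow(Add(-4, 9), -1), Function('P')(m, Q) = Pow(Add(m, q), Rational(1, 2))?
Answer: Rational(164025, 49) ≈ 3347.4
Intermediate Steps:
Function('P')(m, Q) = Pow(Add(3, m), Rational(1, 2)) (Function('P')(m, Q) = Pow(Add(m, 3), Rational(1, 2)) = Pow(Add(3, m), Rational(1, 2)))
L = Rational(1, 5) (L = Pow(5, -1) = Rational(1, 5) ≈ 0.20000)
Function('W')(E, w) = Add(Rational(-1, 7), Mul(Rational(-1, 7), w)) (Function('W')(E, w) = Mul(Rational(-1, 7), Add(Pow(-1, 2), w)) = Mul(Rational(-1, 7), Add(1, w)) = Add(Rational(-1, 7), Mul(Rational(-1, 7), w)))
D = 58 (D = Add(73, -15) = 58)
Pow(Add(D, Function('W')(L, Function('P')(-3, 4))), 2) = Pow(Add(58, Add(Rational(-1, 7), Mul(Rational(-1, 7), Pow(Add(3, -3), Rational(1, 2))))), 2) = Pow(Add(58, Add(Rational(-1, 7), Mul(Rational(-1, 7), Pow(0, Rational(1, 2))))), 2) = Pow(Add(58, Add(Rational(-1, 7), Mul(Rational(-1, 7), 0))), 2) = Pow(Add(58, Add(Rational(-1, 7), 0)), 2) = Pow(Add(58, Rational(-1, 7)), 2) = Pow(Rational(405, 7), 2) = Rational(164025, 49)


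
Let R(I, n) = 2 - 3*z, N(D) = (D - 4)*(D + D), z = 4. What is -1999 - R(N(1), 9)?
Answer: -1989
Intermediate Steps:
N(D) = 2*D*(-4 + D) (N(D) = (-4 + D)*(2*D) = 2*D*(-4 + D))
R(I, n) = -10 (R(I, n) = 2 - 3*4 = 2 - 12 = -10)
-1999 - R(N(1), 9) = -1999 - 1*(-10) = -1999 + 10 = -1989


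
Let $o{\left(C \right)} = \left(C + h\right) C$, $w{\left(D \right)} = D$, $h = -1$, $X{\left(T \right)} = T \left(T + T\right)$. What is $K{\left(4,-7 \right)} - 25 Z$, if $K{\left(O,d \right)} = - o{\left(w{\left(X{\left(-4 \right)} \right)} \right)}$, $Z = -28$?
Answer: $-292$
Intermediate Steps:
$X{\left(T \right)} = 2 T^{2}$ ($X{\left(T \right)} = T 2 T = 2 T^{2}$)
$o{\left(C \right)} = C \left(-1 + C\right)$ ($o{\left(C \right)} = \left(C - 1\right) C = \left(-1 + C\right) C = C \left(-1 + C\right)$)
$K{\left(O,d \right)} = -992$ ($K{\left(O,d \right)} = - 2 \left(-4\right)^{2} \left(-1 + 2 \left(-4\right)^{2}\right) = - 2 \cdot 16 \left(-1 + 2 \cdot 16\right) = - 32 \left(-1 + 32\right) = - 32 \cdot 31 = \left(-1\right) 992 = -992$)
$K{\left(4,-7 \right)} - 25 Z = -992 - -700 = -992 + 700 = -292$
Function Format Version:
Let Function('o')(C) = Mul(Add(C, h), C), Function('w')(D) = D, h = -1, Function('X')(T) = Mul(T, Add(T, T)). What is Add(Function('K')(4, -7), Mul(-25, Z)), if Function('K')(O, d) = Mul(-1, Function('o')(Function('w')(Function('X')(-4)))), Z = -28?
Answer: -292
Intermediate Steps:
Function('X')(T) = Mul(2, Pow(T, 2)) (Function('X')(T) = Mul(T, Mul(2, T)) = Mul(2, Pow(T, 2)))
Function('o')(C) = Mul(C, Add(-1, C)) (Function('o')(C) = Mul(Add(C, -1), C) = Mul(Add(-1, C), C) = Mul(C, Add(-1, C)))
Function('K')(O, d) = -992 (Function('K')(O, d) = Mul(-1, Mul(Mul(2, Pow(-4, 2)), Add(-1, Mul(2, Pow(-4, 2))))) = Mul(-1, Mul(Mul(2, 16), Add(-1, Mul(2, 16)))) = Mul(-1, Mul(32, Add(-1, 32))) = Mul(-1, Mul(32, 31)) = Mul(-1, 992) = -992)
Add(Function('K')(4, -7), Mul(-25, Z)) = Add(-992, Mul(-25, -28)) = Add(-992, 700) = -292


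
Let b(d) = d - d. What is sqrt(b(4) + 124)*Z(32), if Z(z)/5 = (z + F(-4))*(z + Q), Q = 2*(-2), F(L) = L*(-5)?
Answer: 14560*sqrt(31) ≈ 81067.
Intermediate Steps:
b(d) = 0
F(L) = -5*L
Q = -4
Z(z) = 5*(-4 + z)*(20 + z) (Z(z) = 5*((z - 5*(-4))*(z - 4)) = 5*((z + 20)*(-4 + z)) = 5*((20 + z)*(-4 + z)) = 5*((-4 + z)*(20 + z)) = 5*(-4 + z)*(20 + z))
sqrt(b(4) + 124)*Z(32) = sqrt(0 + 124)*(-400 + 5*32**2 + 80*32) = sqrt(124)*(-400 + 5*1024 + 2560) = (2*sqrt(31))*(-400 + 5120 + 2560) = (2*sqrt(31))*7280 = 14560*sqrt(31)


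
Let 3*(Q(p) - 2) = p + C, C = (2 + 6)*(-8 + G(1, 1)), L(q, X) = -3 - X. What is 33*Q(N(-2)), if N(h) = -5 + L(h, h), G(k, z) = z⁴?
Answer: -616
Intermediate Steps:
N(h) = -8 - h (N(h) = -5 + (-3 - h) = -8 - h)
C = -56 (C = (2 + 6)*(-8 + 1⁴) = 8*(-8 + 1) = 8*(-7) = -56)
Q(p) = -50/3 + p/3 (Q(p) = 2 + (p - 56)/3 = 2 + (-56 + p)/3 = 2 + (-56/3 + p/3) = -50/3 + p/3)
33*Q(N(-2)) = 33*(-50/3 + (-8 - 1*(-2))/3) = 33*(-50/3 + (-8 + 2)/3) = 33*(-50/3 + (⅓)*(-6)) = 33*(-50/3 - 2) = 33*(-56/3) = -616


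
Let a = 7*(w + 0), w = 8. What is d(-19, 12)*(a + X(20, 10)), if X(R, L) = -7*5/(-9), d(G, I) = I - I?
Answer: 0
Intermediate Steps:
a = 56 (a = 7*(8 + 0) = 7*8 = 56)
d(G, I) = 0
X(R, L) = 35/9 (X(R, L) = -35*(-⅑) = 35/9)
d(-19, 12)*(a + X(20, 10)) = 0*(56 + 35/9) = 0*(539/9) = 0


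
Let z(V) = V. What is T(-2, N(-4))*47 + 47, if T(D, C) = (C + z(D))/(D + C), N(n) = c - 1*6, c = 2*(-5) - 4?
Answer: 94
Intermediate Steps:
c = -14 (c = -10 - 4 = -14)
N(n) = -20 (N(n) = -14 - 1*6 = -14 - 6 = -20)
T(D, C) = 1 (T(D, C) = (C + D)/(D + C) = (C + D)/(C + D) = 1)
T(-2, N(-4))*47 + 47 = 1*47 + 47 = 47 + 47 = 94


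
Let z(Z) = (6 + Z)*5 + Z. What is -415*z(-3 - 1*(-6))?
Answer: -19920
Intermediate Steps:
z(Z) = 30 + 6*Z (z(Z) = (30 + 5*Z) + Z = 30 + 6*Z)
-415*z(-3 - 1*(-6)) = -415*(30 + 6*(-3 - 1*(-6))) = -415*(30 + 6*(-3 + 6)) = -415*(30 + 6*3) = -415*(30 + 18) = -415*48 = -19920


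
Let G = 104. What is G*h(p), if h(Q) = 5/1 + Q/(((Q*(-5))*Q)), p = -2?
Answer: 2652/5 ≈ 530.40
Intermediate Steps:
h(Q) = 5 - 1/(5*Q) (h(Q) = 5*1 + Q/(((-5*Q)*Q)) = 5 + Q/((-5*Q**2)) = 5 + Q*(-1/(5*Q**2)) = 5 - 1/(5*Q))
G*h(p) = 104*(5 - 1/5/(-2)) = 104*(5 - 1/5*(-1/2)) = 104*(5 + 1/10) = 104*(51/10) = 2652/5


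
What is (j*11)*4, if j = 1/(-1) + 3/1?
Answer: 88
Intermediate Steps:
j = 2 (j = 1*(-1) + 3*1 = -1 + 3 = 2)
(j*11)*4 = (2*11)*4 = 22*4 = 88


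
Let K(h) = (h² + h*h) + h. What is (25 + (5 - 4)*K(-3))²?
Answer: 1600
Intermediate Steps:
K(h) = h + 2*h² (K(h) = (h² + h²) + h = 2*h² + h = h + 2*h²)
(25 + (5 - 4)*K(-3))² = (25 + (5 - 4)*(-3*(1 + 2*(-3))))² = (25 + 1*(-3*(1 - 6)))² = (25 + 1*(-3*(-5)))² = (25 + 1*15)² = (25 + 15)² = 40² = 1600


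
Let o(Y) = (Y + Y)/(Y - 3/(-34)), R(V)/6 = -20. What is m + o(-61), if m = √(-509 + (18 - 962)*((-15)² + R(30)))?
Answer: 4148/2071 + I*√99629 ≈ 2.0029 + 315.64*I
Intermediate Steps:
R(V) = -120 (R(V) = 6*(-20) = -120)
o(Y) = 2*Y/(3/34 + Y) (o(Y) = (2*Y)/(Y - 3*(-1/34)) = (2*Y)/(Y + 3/34) = (2*Y)/(3/34 + Y) = 2*Y/(3/34 + Y))
m = I*√99629 (m = √(-509 + (18 - 962)*((-15)² - 120)) = √(-509 - 944*(225 - 120)) = √(-509 - 944*105) = √(-509 - 99120) = √(-99629) = I*√99629 ≈ 315.64*I)
m + o(-61) = I*√99629 + 68*(-61)/(3 + 34*(-61)) = I*√99629 + 68*(-61)/(3 - 2074) = I*√99629 + 68*(-61)/(-2071) = I*√99629 + 68*(-61)*(-1/2071) = I*√99629 + 4148/2071 = 4148/2071 + I*√99629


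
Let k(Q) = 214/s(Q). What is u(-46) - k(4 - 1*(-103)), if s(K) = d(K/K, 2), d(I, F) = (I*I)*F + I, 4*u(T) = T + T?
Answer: -283/3 ≈ -94.333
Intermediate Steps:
u(T) = T/2 (u(T) = (T + T)/4 = (2*T)/4 = T/2)
d(I, F) = I + F*I² (d(I, F) = I²*F + I = F*I² + I = I + F*I²)
s(K) = 3 (s(K) = (K/K)*(1 + 2*(K/K)) = 1*(1 + 2*1) = 1*(1 + 2) = 1*3 = 3)
k(Q) = 214/3
u(-46) - k(4 - 1*(-103)) = (½)*(-46) - 1*214/3 = -23 - 214/3 = -283/3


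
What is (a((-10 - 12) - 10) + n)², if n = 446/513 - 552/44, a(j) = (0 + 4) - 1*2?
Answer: 2981378404/31843449 ≈ 93.626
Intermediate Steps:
a(j) = 2 (a(j) = 4 - 2 = 2)
n = -65888/5643 (n = 446*(1/513) - 552*1/44 = 446/513 - 138/11 = -65888/5643 ≈ -11.676)
(a((-10 - 12) - 10) + n)² = (2 - 65888/5643)² = (-54602/5643)² = 2981378404/31843449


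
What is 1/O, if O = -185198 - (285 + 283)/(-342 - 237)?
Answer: -579/107229074 ≈ -5.3997e-6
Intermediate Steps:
O = -107229074/579 (O = -185198 - 568/(-579) = -185198 - 568*(-1)/579 = -185198 - 1*(-568/579) = -185198 + 568/579 = -107229074/579 ≈ -1.8520e+5)
1/O = 1/(-107229074/579) = -579/107229074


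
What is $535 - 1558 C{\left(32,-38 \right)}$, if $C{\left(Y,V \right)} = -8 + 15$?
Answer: $-10371$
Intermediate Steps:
$C{\left(Y,V \right)} = 7$
$535 - 1558 C{\left(32,-38 \right)} = 535 - 10906 = -10371$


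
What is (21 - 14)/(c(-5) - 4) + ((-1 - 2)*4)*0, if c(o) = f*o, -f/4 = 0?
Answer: -7/4 ≈ -1.7500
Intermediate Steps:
f = 0 (f = -4*0 = 0)
c(o) = 0 (c(o) = 0*o = 0)
(21 - 14)/(c(-5) - 4) + ((-1 - 2)*4)*0 = (21 - 14)/(0 - 4) + ((-1 - 2)*4)*0 = 7/(-4) - 3*4*0 = 7*(-¼) - 12*0 = -7/4 + 0 = -7/4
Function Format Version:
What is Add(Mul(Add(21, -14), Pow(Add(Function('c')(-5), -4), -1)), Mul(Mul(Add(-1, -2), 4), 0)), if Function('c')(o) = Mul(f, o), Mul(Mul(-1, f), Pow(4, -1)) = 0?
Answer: Rational(-7, 4) ≈ -1.7500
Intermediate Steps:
f = 0 (f = Mul(-4, 0) = 0)
Function('c')(o) = 0 (Function('c')(o) = Mul(0, o) = 0)
Add(Mul(Add(21, -14), Pow(Add(Function('c')(-5), -4), -1)), Mul(Mul(Add(-1, -2), 4), 0)) = Add(Mul(Add(21, -14), Pow(Add(0, -4), -1)), Mul(Mul(Add(-1, -2), 4), 0)) = Add(Mul(7, Pow(-4, -1)), Mul(Mul(-3, 4), 0)) = Add(Mul(7, Rational(-1, 4)), Mul(-12, 0)) = Add(Rational(-7, 4), 0) = Rational(-7, 4)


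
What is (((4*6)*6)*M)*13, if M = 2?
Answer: 3744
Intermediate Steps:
(((4*6)*6)*M)*13 = (((4*6)*6)*2)*13 = ((24*6)*2)*13 = (144*2)*13 = 288*13 = 3744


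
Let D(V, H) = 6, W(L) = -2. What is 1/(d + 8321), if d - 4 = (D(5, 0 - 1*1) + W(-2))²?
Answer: 1/8341 ≈ 0.00011989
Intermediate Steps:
d = 20 (d = 4 + (6 - 2)² = 4 + 4² = 4 + 16 = 20)
1/(d + 8321) = 1/(20 + 8321) = 1/8341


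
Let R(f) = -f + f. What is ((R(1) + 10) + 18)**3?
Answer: 21952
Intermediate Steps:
R(f) = 0
((R(1) + 10) + 18)**3 = ((0 + 10) + 18)**3 = (10 + 18)**3 = 28**3 = 21952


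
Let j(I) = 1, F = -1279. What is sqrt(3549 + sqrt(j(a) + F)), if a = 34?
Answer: sqrt(3549 + 3*I*sqrt(142)) ≈ 59.574 + 0.3*I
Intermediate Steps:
sqrt(3549 + sqrt(j(a) + F)) = sqrt(3549 + sqrt(1 - 1279)) = sqrt(3549 + sqrt(-1278)) = sqrt(3549 + 3*I*sqrt(142))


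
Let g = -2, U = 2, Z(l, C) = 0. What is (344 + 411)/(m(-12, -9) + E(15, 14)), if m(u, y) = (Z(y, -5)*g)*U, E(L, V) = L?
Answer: 151/3 ≈ 50.333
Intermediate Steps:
m(u, y) = 0 (m(u, y) = (0*(-2))*2 = 0*2 = 0)
(344 + 411)/(m(-12, -9) + E(15, 14)) = (344 + 411)/(0 + 15) = 755/15 = 755*(1/15) = 151/3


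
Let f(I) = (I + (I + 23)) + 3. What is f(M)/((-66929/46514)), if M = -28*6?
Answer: 465140/2159 ≈ 215.44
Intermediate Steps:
M = -168
f(I) = 26 + 2*I (f(I) = (I + (23 + I)) + 3 = (23 + 2*I) + 3 = 26 + 2*I)
f(M)/((-66929/46514)) = (26 + 2*(-168))/((-66929/46514)) = (26 - 336)/((-66929*1/46514)) = -310/(-66929/46514) = -310*(-46514/66929) = 465140/2159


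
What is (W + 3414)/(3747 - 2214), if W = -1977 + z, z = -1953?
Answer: -172/511 ≈ -0.33660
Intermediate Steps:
W = -3930 (W = -1977 - 1953 = -3930)
(W + 3414)/(3747 - 2214) = (-3930 + 3414)/(3747 - 2214) = -516/1533 = -516*1/1533 = -172/511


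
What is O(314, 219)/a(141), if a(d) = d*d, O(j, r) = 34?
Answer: 34/19881 ≈ 0.0017102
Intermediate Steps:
a(d) = d²
O(314, 219)/a(141) = 34/(141²) = 34/19881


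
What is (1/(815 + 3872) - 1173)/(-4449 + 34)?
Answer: 1099570/4138621 ≈ 0.26569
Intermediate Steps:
(1/(815 + 3872) - 1173)/(-4449 + 34) = (1/4687 - 1173)/(-4415) = (1/4687 - 1173)*(-1/4415) = -5497850/4687*(-1/4415) = 1099570/4138621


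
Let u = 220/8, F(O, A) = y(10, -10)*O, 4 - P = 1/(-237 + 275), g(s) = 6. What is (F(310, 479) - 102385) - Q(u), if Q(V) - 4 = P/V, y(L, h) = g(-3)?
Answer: -105052956/1045 ≈ -1.0053e+5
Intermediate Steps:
y(L, h) = 6
P = 151/38 (P = 4 - 1/(-237 + 275) = 4 - 1/38 = 151/38 ≈ 3.9737)
F(O, A) = 6*O
u = 55/2 (u = 220*(⅛) = 55/2 ≈ 27.500)
Q(V) = 4 + 151/(38*V)
(F(310, 479) - 102385) - Q(u) = (6*310 - 102385) - (4 + 151/(38*(55/2))) = (1860 - 102385) - (4 + (151/38)*(2/55)) = -100525 - (4 + 151/1045) = -100525 - 1*4331/1045 = -100525 - 4331/1045 = -105052956/1045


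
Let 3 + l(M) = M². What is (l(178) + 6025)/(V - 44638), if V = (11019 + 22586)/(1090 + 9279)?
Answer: -390973514/462817817 ≈ -0.84477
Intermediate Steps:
l(M) = -3 + M²
V = 33605/10369 ≈ 3.2409
(l(178) + 6025)/(V - 44638) = ((-3 + 178²) + 6025)/(33605/10369 - 44638) = ((-3 + 31684) + 6025)/(-462817817/10369) = (31681 + 6025)*(-10369/462817817) = 37706*(-10369/462817817) = -390973514/462817817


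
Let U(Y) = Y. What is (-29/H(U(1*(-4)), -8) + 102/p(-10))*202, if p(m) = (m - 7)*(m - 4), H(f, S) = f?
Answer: 21715/14 ≈ 1551.1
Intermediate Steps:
p(m) = (-7 + m)*(-4 + m)
(-29/H(U(1*(-4)), -8) + 102/p(-10))*202 = (-29/(1*(-4)) + 102/(28 + (-10)**2 - 11*(-10)))*202 = (-29/(-4) + 102/(28 + 100 + 110))*202 = (-29*(-1/4) + 102/238)*202 = (29/4 + 102*(1/238))*202 = (29/4 + 3/7)*202 = (215/28)*202 = 21715/14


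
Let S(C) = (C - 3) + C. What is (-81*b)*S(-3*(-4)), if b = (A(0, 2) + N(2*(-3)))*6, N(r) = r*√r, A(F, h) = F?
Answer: 61236*I*√6 ≈ 1.5e+5*I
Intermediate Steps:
N(r) = r^(3/2)
S(C) = -3 + 2*C (S(C) = (-3 + C) + C = -3 + 2*C)
b = -36*I*√6 (b = (0 + (2*(-3))^(3/2))*6 = (0 + (-6)^(3/2))*6 = (0 - 6*I*√6)*6 = -6*I*√6*6 = -36*I*√6 ≈ -88.182*I)
(-81*b)*S(-3*(-4)) = (-(-2916)*I*√6)*(-3 + 2*(-3*(-4))) = (2916*I*√6)*(-3 + 2*12) = (2916*I*√6)*(-3 + 24) = (2916*I*√6)*21 = 61236*I*√6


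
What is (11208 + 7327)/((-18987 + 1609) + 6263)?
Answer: -3707/2223 ≈ -1.6676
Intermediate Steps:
(11208 + 7327)/((-18987 + 1609) + 6263) = 18535/(-17378 + 6263) = 18535/(-11115) = 18535*(-1/11115) = -3707/2223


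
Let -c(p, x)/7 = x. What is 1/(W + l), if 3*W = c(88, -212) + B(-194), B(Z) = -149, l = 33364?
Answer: 1/33809 ≈ 2.9578e-5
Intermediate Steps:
c(p, x) = -7*x
W = 445 (W = (-7*(-212) - 149)/3 = (1484 - 149)/3 = (⅓)*1335 = 445)
1/(W + l) = 1/(445 + 33364) = 1/33809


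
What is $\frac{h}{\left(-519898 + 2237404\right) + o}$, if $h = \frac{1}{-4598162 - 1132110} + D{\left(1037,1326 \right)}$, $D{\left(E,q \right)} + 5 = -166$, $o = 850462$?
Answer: $- \frac{979876513}{14715155127296} \approx -6.659 \cdot 10^{-5}$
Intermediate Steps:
$D{\left(E,q \right)} = -171$ ($D{\left(E,q \right)} = -5 - 166 = -171$)
$h = - \frac{979876513}{5730272}$ ($h = \frac{1}{-4598162 - 1132110} - 171 = \frac{1}{-5730272} - 171 = - \frac{1}{5730272} - 171 = - \frac{979876513}{5730272} \approx -171.0$)
$\frac{h}{\left(-519898 + 2237404\right) + o} = - \frac{979876513}{5730272 \left(\left(-519898 + 2237404\right) + 850462\right)} = - \frac{979876513}{5730272 \left(1717506 + 850462\right)} = - \frac{979876513}{5730272 \cdot 2567968} = \left(- \frac{979876513}{5730272}\right) \frac{1}{2567968} = - \frac{979876513}{14715155127296}$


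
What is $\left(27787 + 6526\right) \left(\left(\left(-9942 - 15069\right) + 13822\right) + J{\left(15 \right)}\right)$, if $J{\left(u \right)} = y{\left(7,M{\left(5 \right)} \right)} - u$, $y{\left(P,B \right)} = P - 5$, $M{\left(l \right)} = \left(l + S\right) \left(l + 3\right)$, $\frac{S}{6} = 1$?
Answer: $-384374226$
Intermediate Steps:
$S = 6$ ($S = 6 \cdot 1 = 6$)
$M{\left(l \right)} = \left(3 + l\right) \left(6 + l\right)$ ($M{\left(l \right)} = \left(l + 6\right) \left(l + 3\right) = \left(6 + l\right) \left(3 + l\right) = \left(3 + l\right) \left(6 + l\right)$)
$y{\left(P,B \right)} = -5 + P$ ($y{\left(P,B \right)} = P - 5 = -5 + P$)
$J{\left(u \right)} = 2 - u$ ($J{\left(u \right)} = \left(-5 + 7\right) - u = 2 - u$)
$\left(27787 + 6526\right) \left(\left(\left(-9942 - 15069\right) + 13822\right) + J{\left(15 \right)}\right) = \left(27787 + 6526\right) \left(\left(\left(-9942 - 15069\right) + 13822\right) + \left(2 - 15\right)\right) = 34313 \left(\left(-25011 + 13822\right) + \left(2 - 15\right)\right) = 34313 \left(-11189 - 13\right) = 34313 \left(-11202\right) = -384374226$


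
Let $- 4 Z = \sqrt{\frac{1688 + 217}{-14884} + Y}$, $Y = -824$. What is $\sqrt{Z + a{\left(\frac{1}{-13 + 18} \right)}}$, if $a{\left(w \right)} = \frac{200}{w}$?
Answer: $\frac{\sqrt{59536000 - 122 i \sqrt{12266321}}}{244} \approx 31.623 - 0.11348 i$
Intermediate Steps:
$Z = - \frac{i \sqrt{12266321}}{488}$ ($Z = - \frac{\sqrt{\frac{1688 + 217}{-14884} - 824}}{4} = - \frac{\sqrt{1905 \left(- \frac{1}{14884}\right) - 824}}{4} = - \frac{\sqrt{- \frac{1905}{14884} - 824}}{4} = - \frac{\sqrt{- \frac{12266321}{14884}}}{4} = - \frac{\frac{1}{122} i \sqrt{12266321}}{4} = - \frac{i \sqrt{12266321}}{488} \approx - 7.1769 i$)
$\sqrt{Z + a{\left(\frac{1}{-13 + 18} \right)}} = \sqrt{- \frac{i \sqrt{12266321}}{488} + \frac{200}{\frac{1}{-13 + 18}}} = \sqrt{- \frac{i \sqrt{12266321}}{488} + \frac{200}{\frac{1}{5}}} = \sqrt{- \frac{i \sqrt{12266321}}{488} + 200 \frac{1}{\frac{1}{5}}} = \sqrt{- \frac{i \sqrt{12266321}}{488} + 200 \cdot 5} = \sqrt{- \frac{i \sqrt{12266321}}{488} + 1000} = \sqrt{1000 - \frac{i \sqrt{12266321}}{488}}$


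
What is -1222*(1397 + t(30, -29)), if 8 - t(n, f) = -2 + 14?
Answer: -1702246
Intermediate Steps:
t(n, f) = -4 (t(n, f) = 8 - (-2 + 14) = 8 - 1*12 = 8 - 12 = -4)
-1222*(1397 + t(30, -29)) = -1222*(1397 - 4) = -1222*1393 = -1702246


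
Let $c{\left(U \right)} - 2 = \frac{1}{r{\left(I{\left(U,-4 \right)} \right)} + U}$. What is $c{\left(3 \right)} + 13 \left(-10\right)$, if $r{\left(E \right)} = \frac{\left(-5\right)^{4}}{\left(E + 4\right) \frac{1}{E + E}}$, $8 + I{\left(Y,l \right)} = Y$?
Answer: $- \frac{800383}{6253} \approx -128.0$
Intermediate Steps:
$I{\left(Y,l \right)} = -8 + Y$
$r{\left(E \right)} = \frac{1250 E}{4 + E}$ ($r{\left(E \right)} = \frac{625}{\left(4 + E\right) \frac{1}{2 E}} = \frac{625}{\frac{1}{2} \frac{1}{E} \left(4 + E\right)} = 625 \frac{2 E}{4 + E} = \frac{1250 E}{4 + E}$)
$c{\left(U \right)} = 2 + \frac{1}{U + \frac{1250 \left(-8 + U\right)}{-4 + U}}$ ($c{\left(U \right)} = 2 + \frac{1}{\frac{1250 \left(-8 + U\right)}{4 + \left(-8 + U\right)} + U} = 2 + \frac{1}{\frac{1250 \left(-8 + U\right)}{-4 + U} + U} = 2 + \frac{1}{U + \frac{1250 \left(-8 + U\right)}{-4 + U}}$)
$c{\left(3 \right)} + 13 \left(-10\right) = \frac{-20004 + 2 \cdot 3^{2} + 2493 \cdot 3}{-10000 + 3^{2} + 1246 \cdot 3} + 13 \left(-10\right) = \frac{-20004 + 2 \cdot 9 + 7479}{-10000 + 9 + 3738} - 130 = \frac{-20004 + 18 + 7479}{-6253} - 130 = \left(- \frac{1}{6253}\right) \left(-12507\right) - 130 = \frac{12507}{6253} - 130 = - \frac{800383}{6253}$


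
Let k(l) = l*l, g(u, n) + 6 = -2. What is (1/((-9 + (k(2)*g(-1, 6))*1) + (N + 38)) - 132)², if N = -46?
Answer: 41847961/2401 ≈ 17429.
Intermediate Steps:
g(u, n) = -8 (g(u, n) = -6 - 2 = -8)
k(l) = l²
(1/((-9 + (k(2)*g(-1, 6))*1) + (N + 38)) - 132)² = (1/((-9 + (2²*(-8))*1) + (-46 + 38)) - 132)² = (1/((-9 + (4*(-8))*1) - 8) - 132)² = (1/((-9 - 32*1) - 8) - 132)² = (1/((-9 - 32) - 8) - 132)² = (1/(-41 - 8) - 132)² = (1/(-49) - 132)² = (-1/49 - 132)² = (-6469/49)² = 41847961/2401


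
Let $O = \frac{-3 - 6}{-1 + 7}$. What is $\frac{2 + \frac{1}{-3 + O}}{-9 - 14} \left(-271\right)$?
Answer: $\frac{4336}{207} \approx 20.947$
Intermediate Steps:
$O = - \frac{3}{2}$ ($O = - \frac{9}{6} = \left(-9\right) \frac{1}{6} = - \frac{3}{2} \approx -1.5$)
$\frac{2 + \frac{1}{-3 + O}}{-9 - 14} \left(-271\right) = \frac{2 + \frac{1}{-3 - \frac{3}{2}}}{-9 - 14} \left(-271\right) = \frac{2 + \frac{1}{- \frac{9}{2}}}{-23} \left(-271\right) = \left(2 - \frac{2}{9}\right) \left(- \frac{1}{23}\right) \left(-271\right) = \frac{16}{9} \left(- \frac{1}{23}\right) \left(-271\right) = \left(- \frac{16}{207}\right) \left(-271\right) = \frac{4336}{207}$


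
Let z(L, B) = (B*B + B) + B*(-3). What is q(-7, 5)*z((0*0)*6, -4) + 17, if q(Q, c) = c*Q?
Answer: -823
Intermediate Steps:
q(Q, c) = Q*c
z(L, B) = B**2 - 2*B (z(L, B) = (B**2 + B) - 3*B = (B + B**2) - 3*B = B**2 - 2*B)
q(-7, 5)*z((0*0)*6, -4) + 17 = (-7*5)*(-4*(-2 - 4)) + 17 = -(-140)*(-6) + 17 = -35*24 + 17 = -840 + 17 = -823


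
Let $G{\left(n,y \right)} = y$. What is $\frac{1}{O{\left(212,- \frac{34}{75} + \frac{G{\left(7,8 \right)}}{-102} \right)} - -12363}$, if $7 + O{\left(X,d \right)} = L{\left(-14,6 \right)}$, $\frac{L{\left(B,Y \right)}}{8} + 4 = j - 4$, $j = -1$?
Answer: $\frac{1}{12284} \approx 8.1407 \cdot 10^{-5}$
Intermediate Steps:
$L{\left(B,Y \right)} = -72$ ($L{\left(B,Y \right)} = -32 + 8 \left(-1 - 4\right) = -32 + 8 \left(-5\right) = -32 - 40 = -72$)
$O{\left(X,d \right)} = -79$ ($O{\left(X,d \right)} = -7 - 72 = -79$)
$\frac{1}{O{\left(212,- \frac{34}{75} + \frac{G{\left(7,8 \right)}}{-102} \right)} - -12363} = \frac{1}{-79 - -12363} = \frac{1}{-79 + 12363} = \frac{1}{12284}$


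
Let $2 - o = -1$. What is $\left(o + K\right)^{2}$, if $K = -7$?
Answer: $16$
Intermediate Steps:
$o = 3$ ($o = 2 - -1 = 2 + 1 = 3$)
$\left(o + K\right)^{2} = \left(3 - 7\right)^{2} = \left(-4\right)^{2} = 16$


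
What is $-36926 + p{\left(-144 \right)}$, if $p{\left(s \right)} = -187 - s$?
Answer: $-36969$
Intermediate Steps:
$-36926 + p{\left(-144 \right)} = -36926 - 43 = -36969$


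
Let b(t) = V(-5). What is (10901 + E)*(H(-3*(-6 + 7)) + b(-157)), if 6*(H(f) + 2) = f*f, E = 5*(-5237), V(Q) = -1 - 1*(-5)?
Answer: -53494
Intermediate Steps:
V(Q) = 4 (V(Q) = -1 + 5 = 4)
b(t) = 4
E = -26185
H(f) = -2 + f²/6 (H(f) = -2 + (f*f)/6 = -2 + f²/6)
(10901 + E)*(H(-3*(-6 + 7)) + b(-157)) = (10901 - 26185)*((-2 + (-3*(-6 + 7))²/6) + 4) = -15284*((-2 + (-3*1)²/6) + 4) = -15284*((-2 + (⅙)*(-3)²) + 4) = -15284*((-2 + (⅙)*9) + 4) = -15284*((-2 + 3/2) + 4) = -15284*(-½ + 4) = -15284*7/2 = -53494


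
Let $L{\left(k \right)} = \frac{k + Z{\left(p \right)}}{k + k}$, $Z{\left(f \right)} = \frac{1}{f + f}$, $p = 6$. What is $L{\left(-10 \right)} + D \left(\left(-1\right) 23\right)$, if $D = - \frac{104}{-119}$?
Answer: $- \frac{559919}{28560} \approx -19.605$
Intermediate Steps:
$Z{\left(f \right)} = \frac{1}{2 f}$
$D = \frac{104}{119}$ ($D = \left(-104\right) \left(- \frac{1}{119}\right) = \frac{104}{119} \approx 0.87395$)
$L{\left(k \right)} = \frac{\frac{1}{12} + k}{2 k}$ ($L{\left(k \right)} = \frac{k + \frac{1}{2 \cdot 6}}{k + k} = \frac{k + \frac{1}{2} \cdot \frac{1}{6}}{2 k} = \left(k + \frac{1}{12}\right) \frac{1}{2 k} = \left(\frac{1}{12} + k\right) \frac{1}{2 k} = \frac{\frac{1}{12} + k}{2 k}$)
$L{\left(-10 \right)} + D \left(\left(-1\right) 23\right) = \frac{1 + 12 \left(-10\right)}{24 \left(-10\right)} + \frac{104 \left(\left(-1\right) 23\right)}{119} = \frac{1}{24} \left(- \frac{1}{10}\right) \left(1 - 120\right) + \frac{104}{119} \left(-23\right) = \frac{1}{24} \left(- \frac{1}{10}\right) \left(-119\right) - \frac{2392}{119} = \frac{119}{240} - \frac{2392}{119} = - \frac{559919}{28560}$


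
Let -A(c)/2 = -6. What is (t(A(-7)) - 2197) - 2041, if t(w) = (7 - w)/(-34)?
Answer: -144087/34 ≈ -4237.9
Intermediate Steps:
A(c) = 12 (A(c) = -2*(-6) = 12)
t(w) = -7/34 + w/34 (t(w) = (7 - w)*(-1/34) = -7/34 + w/34)
(t(A(-7)) - 2197) - 2041 = ((-7/34 + (1/34)*12) - 2197) - 2041 = ((-7/34 + 6/17) - 2197) - 2041 = (5/34 - 2197) - 2041 = -74693/34 - 2041 = -144087/34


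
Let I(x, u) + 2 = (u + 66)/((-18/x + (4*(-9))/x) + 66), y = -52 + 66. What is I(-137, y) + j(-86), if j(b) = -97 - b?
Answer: -13411/1137 ≈ -11.795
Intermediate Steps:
y = 14
I(x, u) = -2 + (66 + u)/(66 - 54/x) (I(x, u) = -2 + (u + 66)/((-18/x + (4*(-9))/x) + 66) = -2 + (66 + u)/((-18/x - 36/x) + 66) = -2 + (66 + u)/(-54/x + 66) = -2 + (66 + u)/(66 - 54/x))
I(-137, y) + j(-86) = (108 - 66*(-137) + 14*(-137))/(6*(-9 + 11*(-137))) + (-97 - 1*(-86)) = (108 + 9042 - 1918)/(6*(-9 - 1507)) + (-97 + 86) = (1/6)*7232/(-1516) - 11 = (1/6)*(-1/1516)*7232 - 11 = -904/1137 - 11 = -13411/1137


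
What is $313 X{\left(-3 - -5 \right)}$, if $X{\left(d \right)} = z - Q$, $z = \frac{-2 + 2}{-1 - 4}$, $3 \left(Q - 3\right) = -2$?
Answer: $- \frac{2191}{3} \approx -730.33$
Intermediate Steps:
$Q = \frac{7}{3}$ ($Q = 3 + \frac{1}{3} \left(-2\right) = 3 - \frac{2}{3} = \frac{7}{3} \approx 2.3333$)
$z = 0$ ($z = \frac{0}{-5} = 0 \left(- \frac{1}{5}\right) = 0$)
$X{\left(d \right)} = - \frac{7}{3}$ ($X{\left(d \right)} = 0 - \frac{7}{3} = - \frac{7}{3}$)
$313 X{\left(-3 - -5 \right)} = 313 \left(- \frac{7}{3}\right) = - \frac{2191}{3}$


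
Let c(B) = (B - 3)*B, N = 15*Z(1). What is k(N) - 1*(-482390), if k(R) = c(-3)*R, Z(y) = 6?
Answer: 484010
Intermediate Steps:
N = 90 (N = 15*6 = 90)
c(B) = B*(-3 + B) (c(B) = (-3 + B)*B = B*(-3 + B))
k(R) = 18*R (k(R) = (-3*(-3 - 3))*R = (-3*(-6))*R = 18*R)
k(N) - 1*(-482390) = 18*90 - 1*(-482390) = 1620 + 482390 = 484010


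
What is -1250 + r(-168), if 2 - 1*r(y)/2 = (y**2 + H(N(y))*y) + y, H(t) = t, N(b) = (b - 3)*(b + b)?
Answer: 19247858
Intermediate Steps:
N(b) = 2*b*(-3 + b) (N(b) = (-3 + b)*(2*b) = 2*b*(-3 + b))
r(y) = 4 - 2*y - 2*y**2 - 4*y**2*(-3 + y) (r(y) = 4 - 2*((y**2 + (2*y*(-3 + y))*y) + y) = 4 - 2*((y**2 + 2*y**2*(-3 + y)) + y) = 4 - 2*(y + y**2 + 2*y**2*(-3 + y)) = 4 + (-2*y - 2*y**2 - 4*y**2*(-3 + y)) = 4 - 2*y - 2*y**2 - 4*y**2*(-3 + y))
-1250 + r(-168) = -1250 + (4 - 4*(-168)**3 - 2*(-168) + 10*(-168)**2) = -1250 + (4 - 4*(-4741632) + 336 + 10*28224) = -1250 + (4 + 18966528 + 336 + 282240) = -1250 + 19249108 = 19247858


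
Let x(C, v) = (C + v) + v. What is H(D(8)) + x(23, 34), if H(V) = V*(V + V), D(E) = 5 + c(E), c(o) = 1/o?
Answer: 4593/32 ≈ 143.53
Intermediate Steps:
x(C, v) = C + 2*v
D(E) = 5 + 1/E
H(V) = 2*V² (H(V) = V*(2*V) = 2*V²)
H(D(8)) + x(23, 34) = 2*(5 + 1/8)² + (23 + 2*34) = 2*(5 + ⅛)² + (23 + 68) = 2*(41/8)² + 91 = 2*(1681/64) + 91 = 1681/32 + 91 = 4593/32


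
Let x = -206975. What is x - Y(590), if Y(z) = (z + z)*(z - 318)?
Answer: -527935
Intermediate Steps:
Y(z) = 2*z*(-318 + z) (Y(z) = (2*z)*(-318 + z) = 2*z*(-318 + z))
x - Y(590) = -206975 - 2*590*(-318 + 590) = -206975 - 2*590*272 = -206975 - 1*320960 = -206975 - 320960 = -527935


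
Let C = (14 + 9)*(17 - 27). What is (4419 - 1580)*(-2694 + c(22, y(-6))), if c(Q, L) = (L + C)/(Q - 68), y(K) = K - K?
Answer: -7634071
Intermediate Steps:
C = -230 (C = 23*(-10) = -230)
y(K) = 0
c(Q, L) = (-230 + L)/(-68 + Q) (c(Q, L) = (L - 230)/(Q - 68) = (-230 + L)/(-68 + Q))
(4419 - 1580)*(-2694 + c(22, y(-6))) = (4419 - 1580)*(-2694 + (-230 + 0)/(-68 + 22)) = 2839*(-2694 - 230/(-46)) = 2839*(-2694 - 1/46*(-230)) = 2839*(-2694 + 5) = 2839*(-2689) = -7634071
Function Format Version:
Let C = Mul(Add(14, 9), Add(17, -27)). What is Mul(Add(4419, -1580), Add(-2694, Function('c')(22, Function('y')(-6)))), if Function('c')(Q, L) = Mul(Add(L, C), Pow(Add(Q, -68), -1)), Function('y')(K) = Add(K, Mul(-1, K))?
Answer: -7634071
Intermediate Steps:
C = -230 (C = Mul(23, -10) = -230)
Function('y')(K) = 0
Function('c')(Q, L) = Mul(Pow(Add(-68, Q), -1), Add(-230, L)) (Function('c')(Q, L) = Mul(Add(L, -230), Pow(Add(Q, -68), -1)) = Mul(Add(-230, L), Pow(Add(-68, Q), -1)) = Mul(Pow(Add(-68, Q), -1), Add(-230, L)))
Mul(Add(4419, -1580), Add(-2694, Function('c')(22, Function('y')(-6)))) = Mul(Add(4419, -1580), Add(-2694, Mul(Pow(Add(-68, 22), -1), Add(-230, 0)))) = Mul(2839, Add(-2694, Mul(Pow(-46, -1), -230))) = Mul(2839, Add(-2694, Mul(Rational(-1, 46), -230))) = Mul(2839, Add(-2694, 5)) = Mul(2839, -2689) = -7634071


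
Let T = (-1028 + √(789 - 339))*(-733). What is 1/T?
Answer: 514/387146411 + 15*√2/774292822 ≈ 1.3551e-6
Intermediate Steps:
T = 753524 - 10995*√2 (T = (-1028 + √450)*(-733) = (-1028 + 15*√2)*(-733) = 753524 - 10995*√2 ≈ 7.3798e+5)
1/T = 1/(753524 - 10995*√2)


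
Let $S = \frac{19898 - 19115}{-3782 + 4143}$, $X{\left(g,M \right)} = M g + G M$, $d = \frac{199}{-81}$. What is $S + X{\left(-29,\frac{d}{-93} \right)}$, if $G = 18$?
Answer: $\frac{5108110}{2719413} \approx 1.8784$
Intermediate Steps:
$d = - \frac{199}{81}$ ($d = 199 \left(- \frac{1}{81}\right) = - \frac{199}{81} \approx -2.4568$)
$X{\left(g,M \right)} = 18 M + M g$ ($X{\left(g,M \right)} = M g + 18 M = 18 M + M g$)
$S = \frac{783}{361} \approx 2.169$
$S + X{\left(-29,\frac{d}{-93} \right)} = \frac{783}{361} + - \frac{199}{81 \left(-93\right)} \left(18 - 29\right) = \frac{783}{361} + \left(- \frac{199}{81}\right) \left(- \frac{1}{93}\right) \left(-11\right) = \frac{783}{361} + \frac{199}{7533} \left(-11\right) = \frac{783}{361} - \frac{2189}{7533} = \frac{5108110}{2719413}$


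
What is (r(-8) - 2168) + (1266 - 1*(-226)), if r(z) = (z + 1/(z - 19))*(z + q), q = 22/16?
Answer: -134515/216 ≈ -622.75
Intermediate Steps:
q = 11/8 (q = 22*(1/16) = 11/8 ≈ 1.3750)
r(z) = (11/8 + z)*(z + 1/(-19 + z)) (r(z) = (z + 1/(z - 19))*(z + 11/8) = (z + 1/(-19 + z))*(11/8 + z) = (11/8 + z)*(z + 1/(-19 + z)))
(r(-8) - 2168) + (1266 - 1*(-226)) = ((11 - 201*(-8) - 141*(-8)² + 8*(-8)³)/(8*(-19 - 8)) - 2168) + (1266 - 1*(-226)) = ((⅛)*(11 + 1608 - 141*64 + 8*(-512))/(-27) - 2168) + (1266 + 226) = ((⅛)*(-1/27)*(11 + 1608 - 9024 - 4096) - 2168) + 1492 = ((⅛)*(-1/27)*(-11501) - 2168) + 1492 = (11501/216 - 2168) + 1492 = -456787/216 + 1492 = -134515/216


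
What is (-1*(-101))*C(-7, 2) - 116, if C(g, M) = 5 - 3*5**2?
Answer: -7186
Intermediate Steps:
C(g, M) = -70 (C(g, M) = 5 - 3*25 = 5 - 75 = -70)
(-1*(-101))*C(-7, 2) - 116 = -1*(-101)*(-70) - 116 = 101*(-70) - 116 = -7070 - 116 = -7186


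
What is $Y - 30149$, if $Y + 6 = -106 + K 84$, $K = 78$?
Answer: $-23709$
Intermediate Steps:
$Y = 6440$ ($Y = -6 + \left(-106 + 78 \cdot 84\right) = -6 + \left(-106 + 6552\right) = -6 + 6446 = 6440$)
$Y - 30149 = 6440 - 30149 = -23709$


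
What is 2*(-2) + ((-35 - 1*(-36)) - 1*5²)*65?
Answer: -1564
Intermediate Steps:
2*(-2) + ((-35 - 1*(-36)) - 1*5²)*65 = -4 + ((-35 + 36) - 1*25)*65 = -4 + (1 - 25)*65 = -4 - 24*65 = -4 - 1560 = -1564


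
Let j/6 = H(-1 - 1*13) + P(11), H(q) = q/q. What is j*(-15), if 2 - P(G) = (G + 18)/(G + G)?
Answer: -1665/11 ≈ -151.36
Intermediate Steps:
P(G) = 2 - (18 + G)/(2*G) (P(G) = 2 - (G + 18)/(G + G) = 2 - (18 + G)/(2*G))
H(q) = 1
j = 111/11 (j = 6*(1 + (3/2 - 9/11)) = 6*(1 + 15/22) = 6*(37/22) = 111/11 ≈ 10.091)
j*(-15) = (111/11)*(-15) = -1665/11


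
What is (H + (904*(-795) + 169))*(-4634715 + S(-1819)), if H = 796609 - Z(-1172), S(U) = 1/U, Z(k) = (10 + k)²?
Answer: 10724886117193556/1819 ≈ 5.8960e+12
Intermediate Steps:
H = -553635 (H = 796609 - (10 - 1172)² = 796609 - 1*(-1162)² = 796609 - 1*1350244 = 796609 - 1350244 = -553635)
(H + (904*(-795) + 169))*(-4634715 + S(-1819)) = (-553635 + (904*(-795) + 169))*(-4634715 + 1/(-1819)) = (-553635 + (-718680 + 169))*(-4634715 - 1/1819) = (-553635 - 718511)*(-8430546586/1819) = -1272146*(-8430546586/1819) = 10724886117193556/1819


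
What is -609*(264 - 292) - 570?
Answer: 16482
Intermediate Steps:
-609*(264 - 292) - 570 = -609*(-28) - 570 = 17052 - 570 = 16482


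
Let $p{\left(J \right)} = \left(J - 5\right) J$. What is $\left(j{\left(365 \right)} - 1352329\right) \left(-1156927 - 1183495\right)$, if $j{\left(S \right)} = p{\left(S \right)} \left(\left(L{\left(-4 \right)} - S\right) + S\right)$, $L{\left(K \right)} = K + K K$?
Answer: $-525356866762$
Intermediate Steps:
$L{\left(K \right)} = K + K^{2}$
$p{\left(J \right)} = J \left(-5 + J\right)$ ($p{\left(J \right)} = \left(-5 + J\right) J = J \left(-5 + J\right)$)
$j{\left(S \right)} = 12 S \left(-5 + S\right)$ ($j{\left(S \right)} = S \left(-5 + S\right) \left(\left(- 4 \left(1 - 4\right) - S\right) + S\right) = S \left(-5 + S\right) \left(\left(\left(-4\right) \left(-3\right) - S\right) + S\right) = S \left(-5 + S\right) \left(\left(12 - S\right) + S\right) = S \left(-5 + S\right) 12 = 12 S \left(-5 + S\right)$)
$\left(j{\left(365 \right)} - 1352329\right) \left(-1156927 - 1183495\right) = \left(12 \cdot 365 \left(-5 + 365\right) - 1352329\right) \left(-1156927 - 1183495\right) = \left(12 \cdot 365 \cdot 360 - 1352329\right) \left(-2340422\right) = \left(1576800 - 1352329\right) \left(-2340422\right) = 224471 \left(-2340422\right) = -525356866762$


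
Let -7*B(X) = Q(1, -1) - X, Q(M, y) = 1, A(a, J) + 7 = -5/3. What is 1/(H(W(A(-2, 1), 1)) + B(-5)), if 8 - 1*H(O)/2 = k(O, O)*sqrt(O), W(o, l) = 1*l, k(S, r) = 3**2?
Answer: -7/20 ≈ -0.35000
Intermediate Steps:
A(a, J) = -26/3 (A(a, J) = -7 - 5/3 = -26/3)
k(S, r) = 9
W(o, l) = l
H(O) = 16 - 18*sqrt(O)
B(X) = -1/7 + X/7 (B(X) = -(1 - X)/7 = -1/7 + X/7)
1/(H(W(A(-2, 1), 1)) + B(-5)) = 1/((16 - 18*sqrt(1)) + (-1/7 + (1/7)*(-5))) = 1/((16 - 18*1) + (-1/7 - 5/7)) = 1/((16 - 18) - 6/7) = 1/(-2 - 6/7) = 1/(-20/7) = -7/20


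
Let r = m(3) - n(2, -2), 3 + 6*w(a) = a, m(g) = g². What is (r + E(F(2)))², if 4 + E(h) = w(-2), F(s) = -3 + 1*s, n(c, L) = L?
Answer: 1369/36 ≈ 38.028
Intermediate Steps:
w(a) = -½ + a/6
F(s) = -3 + s
E(h) = -29/6 (E(h) = -4 + (-½ + (⅙)*(-2)) = -4 + (-½ - ⅓) = -4 - ⅚ = -29/6)
r = 11 (r = 3² - 1*(-2) = 9 + 2 = 11)
(r + E(F(2)))² = (11 - 29/6)² = (37/6)² = 1369/36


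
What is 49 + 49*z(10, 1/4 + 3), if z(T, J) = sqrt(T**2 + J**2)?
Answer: 49 + 49*sqrt(1769)/4 ≈ 564.23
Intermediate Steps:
z(T, J) = sqrt(J**2 + T**2)
49 + 49*z(10, 1/4 + 3) = 49 + 49*sqrt((1/4 + 3)**2 + 10**2) = 49 + 49*sqrt((1/4 + 3)**2 + 100) = 49 + 49*sqrt((13/4)**2 + 100) = 49 + 49*sqrt(169/16 + 100) = 49 + 49*sqrt(1769/16) = 49 + 49*(sqrt(1769)/4) = 49 + 49*sqrt(1769)/4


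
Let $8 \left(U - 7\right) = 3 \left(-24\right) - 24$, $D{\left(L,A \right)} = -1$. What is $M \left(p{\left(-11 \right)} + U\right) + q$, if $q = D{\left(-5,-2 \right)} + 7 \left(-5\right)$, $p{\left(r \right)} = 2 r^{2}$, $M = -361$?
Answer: $-85593$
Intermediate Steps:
$U = -5$ ($U = 7 + \frac{3 \left(-24\right) - 24}{8} = 7 + \frac{-72 - 24}{8} = 7 + \frac{1}{8} \left(-96\right) = 7 - 12 = -5$)
$q = -36$ ($q = -1 + 7 \left(-5\right) = -1 - 35 = -36$)
$M \left(p{\left(-11 \right)} + U\right) + q = - 361 \left(2 \left(-11\right)^{2} - 5\right) - 36 = - 361 \left(2 \cdot 121 - 5\right) - 36 = - 361 \left(242 - 5\right) - 36 = \left(-361\right) 237 - 36 = -85557 - 36 = -85593$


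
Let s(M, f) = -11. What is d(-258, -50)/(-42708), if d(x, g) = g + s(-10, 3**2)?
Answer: 61/42708 ≈ 0.0014283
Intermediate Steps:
d(x, g) = -11 + g (d(x, g) = g - 11 = -11 + g)
d(-258, -50)/(-42708) = (-11 - 50)/(-42708) = -61*(-1/42708) = 61/42708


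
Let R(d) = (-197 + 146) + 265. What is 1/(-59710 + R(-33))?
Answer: -1/59496 ≈ -1.6808e-5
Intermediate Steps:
R(d) = 214 (R(d) = -51 + 265 = 214)
1/(-59710 + R(-33)) = 1/(-59710 + 214) = 1/(-59496) = -1/59496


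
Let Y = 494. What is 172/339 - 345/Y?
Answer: -31987/167466 ≈ -0.19101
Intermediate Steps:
172/339 - 345/Y = 172/339 - 345/494 = -31987/167466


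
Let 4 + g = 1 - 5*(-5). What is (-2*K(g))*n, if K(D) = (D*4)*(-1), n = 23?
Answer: 4048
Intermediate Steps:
g = 22 (g = -4 + (1 - 5*(-5)) = -4 + (1 + 25) = -4 + 26 = 22)
K(D) = -4*D (K(D) = (4*D)*(-1) = -4*D)
(-2*K(g))*n = -(-8)*22*23 = -2*(-88)*23 = 176*23 = 4048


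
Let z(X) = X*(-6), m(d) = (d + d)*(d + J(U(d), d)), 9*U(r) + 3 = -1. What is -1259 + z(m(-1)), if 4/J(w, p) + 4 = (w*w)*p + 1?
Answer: -333077/259 ≈ -1286.0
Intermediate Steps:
U(r) = -4/9 (U(r) = -⅓ + (⅑)*(-1) = -⅓ - ⅑ = -4/9)
J(w, p) = 4/(-3 + p*w²) (J(w, p) = 4/(-4 + ((w*w)*p + 1)) = 4/(-4 + (w²*p + 1)) = 4/(-4 + (p*w² + 1)) = 4/(-4 + (1 + p*w²)) = 4/(-3 + p*w²))
m(d) = 2*d*(d + 4/(-3 + 16*d/81)) (m(d) = (d + d)*(d + 4/(-3 + d*(-4/9)²)) = (2*d)*(d + 4/(-3 + d*(16/81))) = (2*d)*(d + 4/(-3 + 16*d/81)) = 2*d*(d + 4/(-3 + 16*d/81)))
z(X) = -6*X
-1259 + z(m(-1)) = -1259 - 12*(-1)*(324 - (-243 + 16*(-1)))/(-243 + 16*(-1)) = -1259 - 12*(-1)*(324 - (-243 - 16))/(-243 - 16) = -1259 - 12*(-1)*(324 - 1*(-259))/(-259) = -1259 - 12*(-1)*(-1)*(324 + 259)/259 = -1259 - 12*(-1)*(-1)*583/259 = -1259 - 6*1166/259 = -1259 - 6996/259 = -333077/259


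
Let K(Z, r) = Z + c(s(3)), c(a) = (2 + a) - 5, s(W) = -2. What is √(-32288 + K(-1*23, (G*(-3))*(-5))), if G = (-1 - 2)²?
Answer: 2*I*√8079 ≈ 179.77*I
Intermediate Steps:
G = 9 (G = (-3)² = 9)
c(a) = -3 + a
K(Z, r) = -5 + Z (K(Z, r) = Z + (-3 - 2) = Z - 5 = -5 + Z)
√(-32288 + K(-1*23, (G*(-3))*(-5))) = √(-32288 + (-5 - 1*23)) = √(-32288 + (-5 - 23)) = √(-32288 - 28) = √(-32316) = 2*I*√8079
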